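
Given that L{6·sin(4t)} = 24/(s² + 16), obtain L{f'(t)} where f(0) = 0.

L{f'(t)} = s·F(s) - f(0) = s·24/(s² + 16) - 0 = 24s/(s² + 16)

Final answer: 24s/(s² + 16)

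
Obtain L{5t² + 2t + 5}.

L{5t² + 2t + 5} = 5·2/s³ + 2/s² + 5/s = 10/s³ + 2/s² + 5/s

Final answer: 10/s³ + 2/s² + 5/s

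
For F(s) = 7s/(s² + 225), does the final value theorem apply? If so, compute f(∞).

The final value theorem requires all poles of sF(s) in the left half-plane. sF(s) = 7s²/(s² + 225) has poles at s = ±15i (imaginary axis). Theorem does NOT apply (oscillatory system).

Final answer: Not applicable (oscillatory)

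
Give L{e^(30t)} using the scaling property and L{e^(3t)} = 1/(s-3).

Using L{f(at)} = (1/a)F(s/a) with a=10 and f(t) = e^(3t): L{e^(30t)} = (1/10) · 1/((s/10)-3) = (1/10) · 10/(s-30) = 1/(s-30)

Final answer: 1/(s-30)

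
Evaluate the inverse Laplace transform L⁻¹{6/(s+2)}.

L⁻¹{1/(s-a)} = e^(at), so L⁻¹{1/(s+2)} = e^(-2t), and L⁻¹{6/(s+2)} = 6·e^(-2t)

Final answer: 6·e^(-2t)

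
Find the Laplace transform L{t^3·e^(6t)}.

L{t^n·e^(at)} = n!/(s-a)^(n+1), so L{t^3·e^(6t)} = 6/(s-6)^4

Final answer: 6/(s-6)^4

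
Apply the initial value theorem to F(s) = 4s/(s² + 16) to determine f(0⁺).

f(0⁺) = lim_{s→∞} s·4s/(s² + 16) = lim_{s→∞} 4s²/(s² + 16) = 4

Final answer: 4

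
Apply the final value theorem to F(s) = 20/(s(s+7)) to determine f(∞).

f(∞) = lim_{s→0} s·20/(s(s+7)) = lim_{s→0} 20/(s+7) = 20/7 = 20/7

Final answer: 20/7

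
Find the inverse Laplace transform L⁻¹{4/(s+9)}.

L⁻¹{1/(s-a)} = e^(at), so L⁻¹{1/(s+9)} = e^(-9t), and L⁻¹{4/(s+9)} = 4·e^(-9t)

Final answer: 4·e^(-9t)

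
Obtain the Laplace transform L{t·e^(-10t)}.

L{t^n·e^(at)} = n!/(s-a)^(n+1), so L{t·e^(-10t)} = 1/(s+10)^2

Final answer: 1/(s+10)^2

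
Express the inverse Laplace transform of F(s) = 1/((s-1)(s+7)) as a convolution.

1/((s-1)(s+7)) = (1/(s-1))·(1/(s+7)) = L{e^t}·L{e^(-7t)}. So f(t) = e^t*e^(-7t) = ∫₀ᵗ e^(τ)·e^(-7(t-τ)) dτ

Final answer: ∫₀ᵗ e^(τ)·e^(-7(t-τ)) dτ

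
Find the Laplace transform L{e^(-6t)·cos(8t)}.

L{e^(at)·cos(ωt)} = (s-a)/((s-a)² + ω²), so L{e^(-6t)·cos(8t)} = (s+6)/((s+6)² + 64)

Final answer: (s+6)/((s+6)² + 64)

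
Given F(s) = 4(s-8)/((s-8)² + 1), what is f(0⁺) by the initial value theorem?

f(0⁺) = lim_{s→∞} sF(s) = lim_{s→∞} 4s(s-8)/((s-8)² + 1) = 4

Final answer: 4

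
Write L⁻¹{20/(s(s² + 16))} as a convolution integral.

20/(s(s² + 16)) = (1/s)·(20/(s² + 16)) = L{1}·L{5·sin(4t)}. So f(t) = 1*(5·sin(4t)) = ∫₀ᵗ 5·sin(4τ) dτ

Final answer: ∫₀ᵗ 5·sin(4τ) dτ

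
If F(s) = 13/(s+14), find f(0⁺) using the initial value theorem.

f(0⁺) = lim_{s→∞} s·13/(s+14) = lim_{s→∞} 13s/(s+14) = 13

Final answer: 13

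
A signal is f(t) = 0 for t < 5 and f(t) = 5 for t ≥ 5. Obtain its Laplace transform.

f(t) = 5·u(t-5). L{u(t-5)} = e^(-5s)/s, so L{f(t)} = 5·e^(-5s)/s

Final answer: 5·e^(-5s)/s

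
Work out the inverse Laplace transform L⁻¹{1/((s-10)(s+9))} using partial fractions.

Decompose: A/(s-10) + B/(s+9). A = 1/19, B = -1/19. f(t) = (e^(10t) - e^(-9t))/19

Final answer: (e^(10t) - e^(-9t))/19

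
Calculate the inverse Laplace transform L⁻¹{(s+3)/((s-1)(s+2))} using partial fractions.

Using partial fractions, f(t) = (4e^t - e^(-2t))/3

Final answer: (4e^t - e^(-2t))/3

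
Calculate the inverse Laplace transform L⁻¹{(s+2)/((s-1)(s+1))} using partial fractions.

Using partial fractions, f(t) = (3e^t - e^(-t))/2

Final answer: (3e^t - e^(-t))/2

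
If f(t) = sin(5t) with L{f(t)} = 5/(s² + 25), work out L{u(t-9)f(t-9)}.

Time shift theorem: L{u(t-a)f(t-a)} = e^(-as)F(s). Here a=9, F(s) = 5/(s² + 25), so L{u(t-9)f(t-9)} = e^(-9s)·5/(s² + 25)

Final answer: e^(-9s)·5/(s² + 25)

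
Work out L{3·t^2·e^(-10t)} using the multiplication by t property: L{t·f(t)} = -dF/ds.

Using L{t^n·e^(at)} = n!/(s-a)^(n+1), L{t^2·e^(-10t)} = 2/(s+10)^3, so L{3·t^2·e^(-10t)} = 3·2/(s+10)^3 = 6/(s+10)^3

Final answer: 6/(s+10)^3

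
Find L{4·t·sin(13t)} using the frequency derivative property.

L{sin(13t)} = 13/(s² + 169). By L{t·f(t)} = -F'(s): -d/ds[13/(s² + 169)] = -(13)·(-2s)/(s² + 169)² = 26s/(s² + 169)². Then L{4·t·sin(13t)} = 4·26s/(s² + 169)² = 104s/(s² + 169)²

Final answer: 104s/(s² + 169)²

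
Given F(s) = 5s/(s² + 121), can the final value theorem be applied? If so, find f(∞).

The final value theorem requires all poles of sF(s) in the left half-plane. sF(s) = 5s²/(s² + 121) has poles at s = ±11i (imaginary axis). Theorem does NOT apply (oscillatory system).

Final answer: Not applicable (oscillatory)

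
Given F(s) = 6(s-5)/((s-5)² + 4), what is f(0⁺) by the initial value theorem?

f(0⁺) = lim_{s→∞} sF(s) = lim_{s→∞} 6s(s-5)/((s-5)² + 4) = 6

Final answer: 6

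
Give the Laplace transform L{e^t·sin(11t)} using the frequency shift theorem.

Frequency shift: L{e^(at)f(t)} = F(s-a). L{e^t·sin(11t)} = 11/((s-1)² + 121)

Final answer: 11/((s-1)² + 121)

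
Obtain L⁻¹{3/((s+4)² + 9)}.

Form: b/((s-a)² + b²) → e^(at)sin(bt). With a=-4, b=3

Final answer: e^(-4t)·sin(3t)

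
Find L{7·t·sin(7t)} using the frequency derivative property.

L{sin(7t)} = 7/(s² + 49). By L{t·f(t)} = -F'(s): -d/ds[7/(s² + 49)] = -(7)·(-2s)/(s² + 49)² = 14s/(s² + 49)². Then L{7·t·sin(7t)} = 7·14s/(s² + 49)² = 98s/(s² + 49)²

Final answer: 98s/(s² + 49)²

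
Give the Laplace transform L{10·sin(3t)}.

L{sin(ωt)} = ω/(s² + ω²), so L{sin(3t)} = 3/(s² + 9). Then L{10·sin(3t)} = 10·3/(s² + 9) = 30/(s² + 9)

Final answer: 30/(s² + 9)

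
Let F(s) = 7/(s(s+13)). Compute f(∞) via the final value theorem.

f(∞) = lim_{s→0} s·7/(s(s+13)) = lim_{s→0} 7/(s+13) = 7/13 = 7/13

Final answer: 7/13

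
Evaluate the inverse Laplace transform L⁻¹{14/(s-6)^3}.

L⁻¹{n!/(s-a)^(n+1)} = t^n·e^(at) with n=2, a=6. So L⁻¹{2/(s-6)^3} = t^2·e^(6t), and L⁻¹{14/(s-6)^3} = (14/2)·t^2·e^(6t) = 7·t^2·e^(6t)

Final answer: 7·t^2·e^(6t)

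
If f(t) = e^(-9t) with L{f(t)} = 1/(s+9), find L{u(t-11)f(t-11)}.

Time shift theorem: L{u(t-a)f(t-a)} = e^(-as)F(s). Here a=11, F(s) = 1/(s+9), so L{u(t-11)f(t-11)} = e^(-11s)·1/(s+9)

Final answer: e^(-11s)·1/(s+9)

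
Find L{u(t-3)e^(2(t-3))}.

u(t-a)f(t-a) with f(t)=e^(2t). L{e^(2t)} = 1/(s-2). By time shift: e^(-3s)/(s-2)

Final answer: e^(-3s)/(s-2)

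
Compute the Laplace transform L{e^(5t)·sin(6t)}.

L{e^(at)·sin(ωt)} = ω/((s-a)² + ω²), so L{e^(5t)·sin(6t)} = 6/((s-5)² + 36)

Final answer: 6/((s-5)² + 36)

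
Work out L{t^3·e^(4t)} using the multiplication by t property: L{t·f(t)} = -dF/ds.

Using L{t^n·e^(at)} = n!/(s-a)^(n+1), L{t^3·e^(4t)} = 6/(s-4)^4

Final answer: 6/(s-4)^4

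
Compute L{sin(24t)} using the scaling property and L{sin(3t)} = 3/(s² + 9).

Using L{f(at)} = (1/a)F(s/a) with a=8: L{sin(24t)} = (1/8) · 3/((s/8)² + 9) = (1/8) · 3·64/(s² + 576) = 24/(s² + 576)

Final answer: 24/(s² + 576)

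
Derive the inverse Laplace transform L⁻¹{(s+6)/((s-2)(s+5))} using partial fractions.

Using partial fractions, f(t) = (8e^(2t) - e^(-5t))/7

Final answer: (8e^(2t) - e^(-5t))/7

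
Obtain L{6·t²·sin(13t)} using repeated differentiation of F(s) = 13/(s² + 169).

F(s) = 13/(s² + 169). F'(s) = -26s/(s² + 169)². F''(s) = -26(169 - 3s²)/(s² + 169)³ = (78s² - 4394)/(s² + 169)³. So L{t²·sin(13t)} = (-1)² F''(s) = (78s² - 4394)/(s² + 169)³. Then L{6·t²·sin(13t)} = 6·(78s² - 4394)/(s² + 169)³ = (468s² - 26364)/(s² + 169)³

Final answer: (468s² - 26364)/(s² + 169)³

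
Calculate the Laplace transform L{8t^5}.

L{8t^5} = 8 · L{t^5} = 8 · 120/s^6 = 960/s^6

Final answer: 960/s^6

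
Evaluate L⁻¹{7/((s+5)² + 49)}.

Form: b/((s-a)² + b²) → e^(at)sin(bt). With a=-5, b=7

Final answer: e^(-5t)·sin(7t)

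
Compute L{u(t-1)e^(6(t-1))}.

u(t-a)f(t-a) with f(t)=e^(6t). L{e^(6t)} = 1/(s-6). By time shift: e^(-s)/(s-6)

Final answer: e^(-s)/(s-6)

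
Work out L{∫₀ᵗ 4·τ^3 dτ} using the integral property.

L{∫₀ᵗ f(τ)dτ} = F(s)/s with f(t) = 4t^3. F(s) = 24/s^4, so L{∫₀ᵗ 4·τ^3 dτ} = (24/s^4)/s = 24/s^5. (Check: ∫₀ᵗ 4·τ^3 dτ = 4t^4/4.)

Final answer: 24/s^5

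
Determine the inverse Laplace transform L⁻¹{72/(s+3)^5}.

L⁻¹{n!/(s-a)^(n+1)} = t^n·e^(at) with n=4, a=-3. So L⁻¹{24/(s+3)^5} = t^4·e^(-3t), and L⁻¹{72/(s+3)^5} = (72/24)·t^4·e^(-3t) = 3·t^4·e^(-3t)

Final answer: 3·t^4·e^(-3t)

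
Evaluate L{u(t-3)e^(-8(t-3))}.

u(t-a)f(t-a) with f(t)=e^(-8t). L{e^(-8t)} = 1/(s+8). By time shift: e^(-3s)/(s+8)

Final answer: e^(-3s)/(s+8)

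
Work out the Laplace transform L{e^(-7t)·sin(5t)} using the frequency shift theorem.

Frequency shift: L{e^(at)f(t)} = F(s-a). L{e^(-7t)·sin(5t)} = 5/((s+7)² + 25)

Final answer: 5/((s+7)² + 25)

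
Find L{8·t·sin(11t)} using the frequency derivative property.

L{sin(11t)} = 11/(s² + 121). By L{t·f(t)} = -F'(s): -d/ds[11/(s² + 121)] = -(11)·(-2s)/(s² + 121)² = 22s/(s² + 121)². Then L{8·t·sin(11t)} = 8·22s/(s² + 121)² = 176s/(s² + 121)²

Final answer: 176s/(s² + 121)²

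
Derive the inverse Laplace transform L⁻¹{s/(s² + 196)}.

L⁻¹{s/(s² + 196)} = cos(14t)

Final answer: cos(14t)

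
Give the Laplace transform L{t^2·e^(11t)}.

L{t^n·e^(at)} = n!/(s-a)^(n+1), so L{t^2·e^(11t)} = 2/(s-11)^3

Final answer: 2/(s-11)^3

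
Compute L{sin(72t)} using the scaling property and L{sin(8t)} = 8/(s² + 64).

Using L{f(at)} = (1/a)F(s/a) with a=9: L{sin(72t)} = (1/9) · 8/((s/9)² + 64) = (1/9) · 8·81/(s² + 5184) = 72/(s² + 5184)

Final answer: 72/(s² + 5184)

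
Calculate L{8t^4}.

L{t^n} = n!/s^(n+1). So L{8t^4} = 8·4!/s^5 = 192/s^5

Final answer: 192/s^5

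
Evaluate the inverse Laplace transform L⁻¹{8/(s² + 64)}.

L⁻¹{8/(s² + 64)} = sin(8t)

Final answer: sin(8t)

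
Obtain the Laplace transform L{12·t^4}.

L{t^n} = n!/s^(n+1), so L{t^4} = 24/s^5. Then L{12·t^4} = 12·24/s^5 = 288/s^5

Final answer: 288/s^5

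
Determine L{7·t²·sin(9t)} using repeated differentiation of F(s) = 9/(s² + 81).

F(s) = 9/(s² + 81). F'(s) = -18s/(s² + 81)². F''(s) = -18(81 - 3s²)/(s² + 81)³ = (54s² - 1458)/(s² + 81)³. So L{t²·sin(9t)} = (-1)² F''(s) = (54s² - 1458)/(s² + 81)³. Then L{7·t²·sin(9t)} = 7·(54s² - 1458)/(s² + 81)³ = (378s² - 10206)/(s² + 81)³

Final answer: (378s² - 10206)/(s² + 81)³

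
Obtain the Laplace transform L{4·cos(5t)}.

L{cos(ωt)} = s/(s² + ω²), so L{cos(5t)} = s/(s² + 25). Then L{4·cos(5t)} = 4·s/(s² + 25) = 4s/(s² + 25)

Final answer: 4s/(s² + 25)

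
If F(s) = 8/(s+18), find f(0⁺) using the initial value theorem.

f(0⁺) = lim_{s→∞} s·8/(s+18) = lim_{s→∞} 8s/(s+18) = 8

Final answer: 8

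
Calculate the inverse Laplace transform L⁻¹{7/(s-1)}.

L⁻¹{1/(s-a)} = e^(at), so L⁻¹{1/(s-1)} = e^t, and L⁻¹{7/(s-1)} = 7·e^t

Final answer: 7·e^t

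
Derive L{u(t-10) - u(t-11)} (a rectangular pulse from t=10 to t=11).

L{u(t-a)} = e^(-as)/s. L{u(t-10) - u(t-11)} = (e^(-10s) - e^(-11s))/s

Final answer: (e^(-10s) - e^(-11s))/s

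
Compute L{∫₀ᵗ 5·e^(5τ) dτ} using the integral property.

L{∫₀ᵗ f(τ)dτ} = F(s)/s with F(s) = 5/(s-5), so L{∫₀ᵗ 5·e^(5τ) dτ} = 5/(s(s-5))

Final answer: 5/(s(s-5))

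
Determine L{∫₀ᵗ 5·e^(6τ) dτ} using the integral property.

L{∫₀ᵗ f(τ)dτ} = F(s)/s with F(s) = 5/(s-6), so L{∫₀ᵗ 5·e^(6τ) dτ} = 5/(s(s-6))

Final answer: 5/(s(s-6))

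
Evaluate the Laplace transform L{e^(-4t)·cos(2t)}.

L{e^(at)·cos(ωt)} = (s-a)/((s-a)² + ω²), so L{e^(-4t)·cos(2t)} = (s+4)/((s+4)² + 4)

Final answer: (s+4)/((s+4)² + 4)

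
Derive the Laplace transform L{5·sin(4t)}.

L{sin(ωt)} = ω/(s² + ω²), so L{sin(4t)} = 4/(s² + 16). Then L{5·sin(4t)} = 5·4/(s² + 16) = 20/(s² + 16)

Final answer: 20/(s² + 16)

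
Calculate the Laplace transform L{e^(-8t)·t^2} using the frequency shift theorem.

L{e^(at)·t^n} = n!/(s-a)^(n+1), so L{e^(-8t)·t^2} = 2/(s+8)^3

Final answer: 2/(s+8)^3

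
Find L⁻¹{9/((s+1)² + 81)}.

Form: b/((s-a)² + b²) → e^(at)sin(bt). With a=-1, b=9

Final answer: e^(-t)·sin(9t)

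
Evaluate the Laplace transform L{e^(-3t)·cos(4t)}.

L{e^(at)·cos(ωt)} = (s-a)/((s-a)² + ω²), so L{e^(-3t)·cos(4t)} = (s+3)/((s+3)² + 16)

Final answer: (s+3)/((s+3)² + 16)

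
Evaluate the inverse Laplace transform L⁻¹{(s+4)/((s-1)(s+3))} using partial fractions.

Using partial fractions, f(t) = (5e^t - e^(-3t))/4

Final answer: (5e^t - e^(-3t))/4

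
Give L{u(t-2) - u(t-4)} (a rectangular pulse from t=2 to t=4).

L{u(t-a)} = e^(-as)/s. L{u(t-2) - u(t-4)} = (e^(-2s) - e^(-4s))/s

Final answer: (e^(-2s) - e^(-4s))/s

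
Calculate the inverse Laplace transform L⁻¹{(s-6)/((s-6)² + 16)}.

Using frequency shift, L⁻¹{(s-6)/((s-6)² + 16)} = e^(6t)·cos(4t)

Final answer: e^(6t)·cos(4t)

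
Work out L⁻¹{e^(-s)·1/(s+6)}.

L⁻¹{1/(s+6)} = e^(-6t). By the time shift theorem, L⁻¹{e^(-as)F(s)} = u(t-a)f(t-a) with a=1, so L⁻¹{e^(-s)·1/(s+6)} = u(t-1)·e^(-6(t-1))

Final answer: u(t-1)·e^(-6(t-1))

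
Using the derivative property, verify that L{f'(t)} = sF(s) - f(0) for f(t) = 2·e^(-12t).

f'(t) = -24e^(-12t). Direct: L{f'(t)} = -24/(s+12). Property: s·2/(s+12) - 2 = (2s - 2(s+12))/(s+12) = -24/(s+12). ✓

Final answer: -24/(s+12)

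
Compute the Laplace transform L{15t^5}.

L{15t^5} = 15 · L{t^5} = 15 · 120/s^6 = 1800/s^6

Final answer: 1800/s^6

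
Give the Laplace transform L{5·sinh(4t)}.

L{sinh(ωt)} = ω/(s² - ω²), so L{sinh(4t)} = 4/(s² - 16). Then L{5·sinh(4t)} = 5·4/(s² - 16) = 20/(s² - 16)

Final answer: 20/(s² - 16)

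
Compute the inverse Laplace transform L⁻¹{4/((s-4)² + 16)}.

Using frequency shift, L⁻¹{4/((s-4)² + 16)} = e^(4t)·sin(4t)

Final answer: e^(4t)·sin(4t)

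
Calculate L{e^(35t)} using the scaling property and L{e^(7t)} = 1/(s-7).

Using L{f(at)} = (1/a)F(s/a) with a=5 and f(t) = e^(7t): L{e^(35t)} = (1/5) · 1/((s/5)-7) = (1/5) · 5/(s-35) = 1/(s-35)

Final answer: 1/(s-35)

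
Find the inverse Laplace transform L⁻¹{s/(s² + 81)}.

L⁻¹{s/(s² + 81)} = cos(9t)

Final answer: cos(9t)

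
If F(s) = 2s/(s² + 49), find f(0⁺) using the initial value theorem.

f(0⁺) = lim_{s→∞} s·2s/(s² + 49) = lim_{s→∞} 2s²/(s² + 49) = 2

Final answer: 2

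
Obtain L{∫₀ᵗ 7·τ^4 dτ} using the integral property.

L{∫₀ᵗ f(τ)dτ} = F(s)/s with f(t) = 7t^4. F(s) = 168/s^5, so L{∫₀ᵗ 7·τ^4 dτ} = (168/s^5)/s = 168/s^6. (Check: ∫₀ᵗ 7·τ^4 dτ = 7t^5/5.)

Final answer: 168/s^6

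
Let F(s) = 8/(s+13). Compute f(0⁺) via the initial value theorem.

f(0⁺) = lim_{s→∞} s·8/(s+13) = lim_{s→∞} 8s/(s+13) = 8

Final answer: 8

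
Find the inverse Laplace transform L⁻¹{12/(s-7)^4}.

L⁻¹{n!/(s-a)^(n+1)} = t^n·e^(at) with n=3, a=7. So L⁻¹{6/(s-7)^4} = t^3·e^(7t), and L⁻¹{12/(s-7)^4} = (12/6)·t^3·e^(7t) = 2·t^3·e^(7t)

Final answer: 2·t^3·e^(7t)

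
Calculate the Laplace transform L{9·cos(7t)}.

L{cos(ωt)} = s/(s² + ω²), so L{cos(7t)} = s/(s² + 49). Then L{9·cos(7t)} = 9·s/(s² + 49) = 9s/(s² + 49)

Final answer: 9s/(s² + 49)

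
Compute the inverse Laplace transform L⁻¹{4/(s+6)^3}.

L⁻¹{n!/(s-a)^(n+1)} = t^n·e^(at) with n=2, a=-6. So L⁻¹{2/(s+6)^3} = t^2·e^(-6t), and L⁻¹{4/(s+6)^3} = (4/2)·t^2·e^(-6t) = 2·t^2·e^(-6t)

Final answer: 2·t^2·e^(-6t)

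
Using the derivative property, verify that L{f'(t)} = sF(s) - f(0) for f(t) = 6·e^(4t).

f'(t) = 24e^(4t). Direct: L{f'(t)} = 24/(s-4). Property: s·6/(s-4) - 6 = (6s - 6(s-4))/(s-4) = 24/(s-4). ✓

Final answer: 24/(s-4)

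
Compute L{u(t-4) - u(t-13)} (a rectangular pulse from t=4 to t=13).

L{u(t-a)} = e^(-as)/s. L{u(t-4) - u(t-13)} = (e^(-4s) - e^(-13s))/s

Final answer: (e^(-4s) - e^(-13s))/s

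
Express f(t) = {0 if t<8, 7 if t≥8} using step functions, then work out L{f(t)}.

f(t) = 7·u(t-8). L{u(t-8)} = e^(-8s)/s, so L{f(t)} = 7·e^(-8s)/s

Final answer: 7·e^(-8s)/s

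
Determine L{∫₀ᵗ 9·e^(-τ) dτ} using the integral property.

L{∫₀ᵗ f(τ)dτ} = F(s)/s with F(s) = 9/(s+1), so L{∫₀ᵗ 9·e^(-τ) dτ} = 9/(s(s+1))

Final answer: 9/(s(s+1))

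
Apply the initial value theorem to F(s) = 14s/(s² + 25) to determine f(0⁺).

f(0⁺) = lim_{s→∞} s·14s/(s² + 25) = lim_{s→∞} 14s²/(s² + 25) = 14

Final answer: 14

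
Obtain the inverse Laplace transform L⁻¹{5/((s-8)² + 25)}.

Using frequency shift, L⁻¹{5/((s-8)² + 25)} = e^(8t)·sin(5t)

Final answer: e^(8t)·sin(5t)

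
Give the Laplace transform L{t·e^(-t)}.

L{t^n·e^(at)} = n!/(s-a)^(n+1), so L{t·e^(-t)} = 1/(s+1)^2

Final answer: 1/(s+1)^2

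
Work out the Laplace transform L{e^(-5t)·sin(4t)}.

L{e^(at)·sin(ωt)} = ω/((s-a)² + ω²), so L{e^(-5t)·sin(4t)} = 4/((s+5)² + 16)

Final answer: 4/((s+5)² + 16)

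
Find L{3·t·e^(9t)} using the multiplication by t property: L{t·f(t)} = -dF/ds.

Using L{t^n·e^(at)} = n!/(s-a)^(n+1), L{t·e^(9t)} = 1/(s-9)^2, so L{3·t·e^(9t)} = 3·1/(s-9)^2 = 3/(s-9)^2

Final answer: 3/(s-9)^2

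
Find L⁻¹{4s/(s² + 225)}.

This is the form c·s/(s² + a²) with a = 15, c = 4. L⁻¹ = 4·cos(15t)

Final answer: 4·cos(15t)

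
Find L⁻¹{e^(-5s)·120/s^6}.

L⁻¹{120/s^6} = t^5. By the time shift theorem, L⁻¹{e^(-as)F(s)} = u(t-a)f(t-a) with a=5, so L⁻¹{e^(-5s)·120/s^6} = u(t-5)·(t-5)^5

Final answer: u(t-5)·(t-5)^5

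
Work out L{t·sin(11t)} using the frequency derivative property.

L{sin(11t)} = 11/(s² + 121). By L{t·f(t)} = -F'(s): -d/ds[11/(s² + 121)] = -(11)·(-2s)/(s² + 121)² = 22s/(s² + 121)²

Final answer: 22s/(s² + 121)²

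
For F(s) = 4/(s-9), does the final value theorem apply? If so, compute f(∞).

sF(s) = 4s/(s-9) has a pole at s = 9 in the right half-plane. Theorem does NOT apply (unstable system; f(t) = 4·e^(9t) grows without bound).

Final answer: Not applicable (unstable)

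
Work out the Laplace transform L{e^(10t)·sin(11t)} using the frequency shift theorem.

Frequency shift: L{e^(at)f(t)} = F(s-a). L{e^(10t)·sin(11t)} = 11/((s-10)² + 121)

Final answer: 11/((s-10)² + 121)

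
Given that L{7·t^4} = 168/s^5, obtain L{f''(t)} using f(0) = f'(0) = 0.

L{f''(t)} = s²F(s) - sf(0) - f'(0) = s²·168/s^5 - 0 - 0 = 168/s^3

Final answer: 168/s^3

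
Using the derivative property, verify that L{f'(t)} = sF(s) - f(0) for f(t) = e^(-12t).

f'(t) = -12e^(-12t). Direct: L{f'(t)} = -12/(s+12). Property: s·1/(s+12) - 1 = (s - (s+12))/(s+12) = -12/(s+12). ✓

Final answer: -12/(s+12)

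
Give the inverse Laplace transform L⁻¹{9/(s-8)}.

L⁻¹{1/(s-a)} = e^(at), so L⁻¹{1/(s-8)} = e^(8t), and L⁻¹{9/(s-8)} = 9·e^(8t)

Final answer: 9·e^(8t)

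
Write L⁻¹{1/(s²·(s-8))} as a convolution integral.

1/(s²·(s-8)) = (1/s^2)·(1/(s-8)) = L{t}·L{e^(8t)}. So f(t) = t*e^(8t) = ∫₀ᵗ τ·e^(8(t-τ)) dτ

Final answer: ∫₀ᵗ τ·e^(8(t-τ)) dτ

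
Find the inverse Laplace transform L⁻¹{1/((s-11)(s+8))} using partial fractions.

Decompose: A/(s-11) + B/(s+8). A = 1/19, B = -1/19. f(t) = (e^(11t) - e^(-8t))/19

Final answer: (e^(11t) - e^(-8t))/19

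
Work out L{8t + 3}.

L{8t + 3} = 8·L{t} + 3·L{1} = 8/s² + 3/s

Final answer: 8/s² + 3/s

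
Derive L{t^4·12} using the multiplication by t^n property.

L{12} = 12/s. d^1/ds^1[1/s] = -1/s². d^2/ds^2[1/s] = 2/s^3. d^3/ds^3[1/s] = -6/s^4. d^4/ds^4[1/s] = 24/s^5. So L{t^4} = (-1)^{4}·24/s^5 = 24/s^5. Then L{t^4·12} = 12·24/s^5 = 288/s^5

Final answer: 288/s^5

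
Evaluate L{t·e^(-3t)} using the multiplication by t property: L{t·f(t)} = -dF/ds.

Using L{t^n·e^(at)} = n!/(s-a)^(n+1), L{t·e^(-3t)} = 1/(s+3)^2

Final answer: 1/(s+3)^2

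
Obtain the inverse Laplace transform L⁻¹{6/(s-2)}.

L⁻¹{1/(s-a)} = e^(at), so L⁻¹{1/(s-2)} = e^(2t), and L⁻¹{6/(s-2)} = 6·e^(2t)

Final answer: 6·e^(2t)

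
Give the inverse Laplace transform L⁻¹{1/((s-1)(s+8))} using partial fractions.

Decompose: A/(s-1) + B/(s+8). A = 1/9, B = -1/9. f(t) = (e^t - e^(-8t))/9

Final answer: (e^t - e^(-8t))/9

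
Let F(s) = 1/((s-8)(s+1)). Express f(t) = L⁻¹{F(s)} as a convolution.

1/((s-8)(s+1)) = (1/(s-8))·(1/(s+1)) = L{e^(8t)}·L{e^(-t)}. So f(t) = e^(8t)*e^(-t) = ∫₀ᵗ e^(8τ)·e^(-(t-τ)) dτ

Final answer: ∫₀ᵗ e^(8τ)·e^(-(t-τ)) dτ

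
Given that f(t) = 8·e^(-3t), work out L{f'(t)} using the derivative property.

f(0) = 8, F(s) = 8/(s+3). L{f'(t)} = s·F(s) - f(0) = 8s/(s+3) - 8 = (8s - 8(s+3))/(s+3) = -24/(s+3)

Final answer: -24/(s+3)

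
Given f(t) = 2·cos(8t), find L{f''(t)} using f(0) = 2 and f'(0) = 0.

F(s) = 2s/(s² + 64). L{f''(t)} = s²F(s) - sf(0) - f'(0) = 2s³/(s² + 64) - 2s = (2s³ - 2s(s² + 64))/(s² + 64) = -128s/(s² + 64)

Final answer: -128s/(s² + 64)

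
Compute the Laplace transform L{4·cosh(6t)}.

L{cosh(ωt)} = s/(s² - ω²), so L{cosh(6t)} = s/(s² - 36). Then L{4·cosh(6t)} = 4·s/(s² - 36) = 4s/(s² - 36)

Final answer: 4s/(s² - 36)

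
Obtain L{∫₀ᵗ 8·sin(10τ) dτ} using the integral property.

L{∫₀ᵗ f(τ)dτ} = F(s)/s with F(s) = 80/(s² + 100), so the result is (80/(s² + 100))/s = 80/(s(s² + 100))

Final answer: 80/(s(s² + 100))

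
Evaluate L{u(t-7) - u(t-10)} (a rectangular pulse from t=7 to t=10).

L{u(t-a)} = e^(-as)/s. L{u(t-7) - u(t-10)} = (e^(-7s) - e^(-10s))/s

Final answer: (e^(-7s) - e^(-10s))/s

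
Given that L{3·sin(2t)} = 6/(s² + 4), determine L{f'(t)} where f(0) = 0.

L{f'(t)} = s·F(s) - f(0) = s·6/(s² + 4) - 0 = 6s/(s² + 4)

Final answer: 6s/(s² + 4)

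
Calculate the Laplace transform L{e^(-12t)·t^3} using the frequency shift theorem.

L{e^(at)·t^n} = n!/(s-a)^(n+1), so L{e^(-12t)·t^3} = 6/(s+12)^4

Final answer: 6/(s+12)^4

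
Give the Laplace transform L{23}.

L{23} = 23 · L{1} = 23/s

Final answer: 23/s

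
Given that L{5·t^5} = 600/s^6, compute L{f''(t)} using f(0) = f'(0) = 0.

L{f''(t)} = s²F(s) - sf(0) - f'(0) = s²·600/s^6 - 0 - 0 = 600/s^4

Final answer: 600/s^4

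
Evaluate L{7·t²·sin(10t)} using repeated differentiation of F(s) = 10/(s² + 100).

F(s) = 10/(s² + 100). F'(s) = -20s/(s² + 100)². F''(s) = -20(100 - 3s²)/(s² + 100)³ = (60s² - 2000)/(s² + 100)³. So L{t²·sin(10t)} = (-1)² F''(s) = (60s² - 2000)/(s² + 100)³. Then L{7·t²·sin(10t)} = 7·(60s² - 2000)/(s² + 100)³ = (420s² - 14000)/(s² + 100)³

Final answer: (420s² - 14000)/(s² + 100)³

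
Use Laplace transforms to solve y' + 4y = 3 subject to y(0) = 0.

sY + 4Y = 3/s. Y = 3/(s(s+4)). Partial fractions: Y = 3/4/s - 3/4/(s+4)

Final answer: y(t) = 3/4(1 - e^(-4t))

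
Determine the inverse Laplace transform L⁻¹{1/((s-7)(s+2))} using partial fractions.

Decompose: A/(s-7) + B/(s+2). A = 1/9, B = -1/9. f(t) = (e^(7t) - e^(-2t))/9

Final answer: (e^(7t) - e^(-2t))/9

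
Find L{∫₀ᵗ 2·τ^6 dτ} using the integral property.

L{∫₀ᵗ f(τ)dτ} = F(s)/s with f(t) = 2t^6. F(s) = 1440/s^7, so L{∫₀ᵗ 2·τ^6 dτ} = (1440/s^7)/s = 1440/s^8. (Check: ∫₀ᵗ 2·τ^6 dτ = 2t^7/7.)

Final answer: 1440/s^8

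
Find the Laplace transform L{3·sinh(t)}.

L{sinh(ωt)} = ω/(s² - ω²), so L{sinh(t)} = 1/(s² - 1). Then L{3·sinh(t)} = 3·1/(s² - 1) = 3/(s² - 1)

Final answer: 3/(s² - 1)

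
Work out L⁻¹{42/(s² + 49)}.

This is the form c·a/(s² + a²) with a = 7, c = 6. L⁻¹ = 6·sin(7t)

Final answer: 6·sin(7t)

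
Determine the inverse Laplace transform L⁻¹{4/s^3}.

L⁻¹{n!/s^(n+1)} = t^n with n=2. So L⁻¹{2/s^3} = t^2, and L⁻¹{4/s^3} = (4/2)·t^2 = 2·t^2

Final answer: 2·t^2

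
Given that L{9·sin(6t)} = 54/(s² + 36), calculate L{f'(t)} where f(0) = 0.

L{f'(t)} = s·F(s) - f(0) = s·54/(s² + 36) - 0 = 54s/(s² + 36)

Final answer: 54s/(s² + 36)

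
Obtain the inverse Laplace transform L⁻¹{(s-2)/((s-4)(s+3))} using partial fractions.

Using partial fractions, f(t) = (2e^(4t) + 5e^(-3t))/7

Final answer: (2e^(4t) + 5e^(-3t))/7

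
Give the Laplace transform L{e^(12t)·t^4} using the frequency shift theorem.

L{e^(at)·t^n} = n!/(s-a)^(n+1), so L{e^(12t)·t^4} = 24/(s-12)^5

Final answer: 24/(s-12)^5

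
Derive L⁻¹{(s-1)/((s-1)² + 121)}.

Using frequency shift: L⁻¹{(s-a)/((s-a)² + b²)} = e^(at)cos(bt). Here a=1, b=11

Final answer: e^t·cos(11t)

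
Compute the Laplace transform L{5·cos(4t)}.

L{cos(ωt)} = s/(s² + ω²), so L{cos(4t)} = s/(s² + 16). Then L{5·cos(4t)} = 5·s/(s² + 16) = 5s/(s² + 16)

Final answer: 5s/(s² + 16)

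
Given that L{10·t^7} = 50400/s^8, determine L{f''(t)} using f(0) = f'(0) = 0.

L{f''(t)} = s²F(s) - sf(0) - f'(0) = s²·50400/s^8 - 0 - 0 = 50400/s^6

Final answer: 50400/s^6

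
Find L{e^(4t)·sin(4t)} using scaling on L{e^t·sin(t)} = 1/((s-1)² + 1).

Scaling with a=4: L{e^(4t)·sin(4t)} = (1/4) · 1/((s/4-1)² + 1). Simplifying: 4/((s-4)² + 16)

Final answer: 4/((s-4)² + 16)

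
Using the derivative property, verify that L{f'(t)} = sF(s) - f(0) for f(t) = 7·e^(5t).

f'(t) = 35e^(5t). Direct: L{f'(t)} = 35/(s-5). Property: s·7/(s-5) - 7 = (7s - 7(s-5))/(s-5) = 35/(s-5). ✓

Final answer: 35/(s-5)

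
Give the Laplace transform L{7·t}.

L{t^n} = n!/s^(n+1), so L{t} = 1/s^2. Then L{7·t} = 7·1/s^2 = 7/s^2

Final answer: 7/s^2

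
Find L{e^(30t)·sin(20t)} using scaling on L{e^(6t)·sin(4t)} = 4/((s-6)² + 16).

Scaling with a=5: L{e^(30t)·sin(20t)} = (1/5) · 4/((s/5-6)² + 16). Simplifying: 20/((s-30)² + 400)

Final answer: 20/((s-30)² + 400)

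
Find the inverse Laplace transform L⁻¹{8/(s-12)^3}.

L⁻¹{n!/(s-a)^(n+1)} = t^n·e^(at) with n=2, a=12. So L⁻¹{2/(s-12)^3} = t^2·e^(12t), and L⁻¹{8/(s-12)^3} = (8/2)·t^2·e^(12t) = 4·t^2·e^(12t)

Final answer: 4·t^2·e^(12t)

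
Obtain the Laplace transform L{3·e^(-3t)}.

L{e^(at)} = 1/(s-a), so L{e^(-3t)} = 1/(s+3). Then L{3·e^(-3t)} = 3/(s+3)

Final answer: 3/(s+3)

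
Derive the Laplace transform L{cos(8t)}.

L{cos(ωt)} = s/(s² + ω²), so L{cos(8t)} = s/(s² + 64)

Final answer: s/(s² + 64)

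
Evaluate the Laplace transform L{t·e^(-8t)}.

L{t^n·e^(at)} = n!/(s-a)^(n+1), so L{t·e^(-8t)} = 1/(s+8)^2

Final answer: 1/(s+8)^2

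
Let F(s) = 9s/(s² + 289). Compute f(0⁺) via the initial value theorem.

f(0⁺) = lim_{s→∞} s·9s/(s² + 289) = lim_{s→∞} 9s²/(s² + 289) = 9

Final answer: 9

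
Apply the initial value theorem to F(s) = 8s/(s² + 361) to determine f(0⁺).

f(0⁺) = lim_{s→∞} s·8s/(s² + 361) = lim_{s→∞} 8s²/(s² + 361) = 8

Final answer: 8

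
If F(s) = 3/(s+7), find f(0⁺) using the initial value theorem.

f(0⁺) = lim_{s→∞} s·3/(s+7) = lim_{s→∞} 3s/(s+7) = 3

Final answer: 3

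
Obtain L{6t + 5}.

L{6t + 5} = 6·L{t} + 5·L{1} = 6/s² + 5/s

Final answer: 6/s² + 5/s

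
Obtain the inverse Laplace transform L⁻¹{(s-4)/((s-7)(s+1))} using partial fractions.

Using partial fractions, f(t) = (3e^(7t) + 5e^(-t))/8

Final answer: (3e^(7t) + 5e^(-t))/8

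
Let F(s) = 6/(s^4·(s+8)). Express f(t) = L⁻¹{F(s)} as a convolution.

6/(s^4·(s+8)) = (6/s^4)·(1/(s+8)) = L{t^3}·L{e^(-8t)}. So f(t) = t^3*e^(-8t) = ∫₀ᵗ τ^3·e^(-8(t-τ)) dτ

Final answer: ∫₀ᵗ τ^3·e^(-8(t-τ)) dτ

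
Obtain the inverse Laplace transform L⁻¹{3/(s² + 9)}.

L⁻¹{3/(s² + 9)} = sin(3t)

Final answer: sin(3t)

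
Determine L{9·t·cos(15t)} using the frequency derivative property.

L{cos(15t)} = s/(s² + 225). Derivative: d/ds[s/(s² + 225)] = [(s² + 225) - s·2s]/(s² + 225)² = (225 - s²)/(s² + 225)². So L{t·cos(15t)} = -F'(s) = (s² - 225)/(s² + 225)². Then L{9·t·cos(15t)} = 9·(s² - 225)/(s² + 225)²

Final answer: 9·(s² - 225)/(s² + 225)²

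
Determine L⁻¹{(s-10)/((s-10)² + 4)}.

Using frequency shift: L⁻¹{(s-a)/((s-a)² + b²)} = e^(at)cos(bt). Here a=10, b=2

Final answer: e^(10t)·cos(2t)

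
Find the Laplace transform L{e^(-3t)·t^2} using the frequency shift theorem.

L{e^(at)·t^n} = n!/(s-a)^(n+1), so L{e^(-3t)·t^2} = 2/(s+3)^3

Final answer: 2/(s+3)^3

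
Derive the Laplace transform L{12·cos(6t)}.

L{cos(ωt)} = s/(s² + ω²), so L{cos(6t)} = s/(s² + 36). Then L{12·cos(6t)} = 12·s/(s² + 36) = 12s/(s² + 36)

Final answer: 12s/(s² + 36)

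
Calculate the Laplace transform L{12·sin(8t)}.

L{sin(ωt)} = ω/(s² + ω²), so L{sin(8t)} = 8/(s² + 64). Then L{12·sin(8t)} = 12·8/(s² + 64) = 96/(s² + 64)

Final answer: 96/(s² + 64)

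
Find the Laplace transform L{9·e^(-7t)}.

L{e^(at)} = 1/(s-a), so L{e^(-7t)} = 1/(s+7). Then L{9·e^(-7t)} = 9/(s+7)

Final answer: 9/(s+7)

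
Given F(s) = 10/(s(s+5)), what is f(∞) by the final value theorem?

f(∞) = lim_{s→0} s·10/(s(s+5)) = lim_{s→0} 10/(s+5) = 10/5 = 2

Final answer: 2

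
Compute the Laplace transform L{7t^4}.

L{7t^4} = 7 · L{t^4} = 7 · 24/s^5 = 168/s^5

Final answer: 168/s^5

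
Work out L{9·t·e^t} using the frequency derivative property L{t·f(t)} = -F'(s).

L{e^t} = 1/(s-1). By frequency derivative: L{t·e^t} = -d/ds[1/(s-1)] = -(-1)/(s-1)² = 1/(s-1)². Then L{9·t·e^t} = 9·1/(s-1)² = 9/(s-1)²

Final answer: 9/(s-1)²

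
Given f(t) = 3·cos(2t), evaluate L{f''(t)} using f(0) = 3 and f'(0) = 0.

F(s) = 3s/(s² + 4). L{f''(t)} = s²F(s) - sf(0) - f'(0) = 3s³/(s² + 4) - 3s = (3s³ - 3s(s² + 4))/(s² + 4) = -12s/(s² + 4)

Final answer: -12s/(s² + 4)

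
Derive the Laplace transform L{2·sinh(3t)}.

L{sinh(ωt)} = ω/(s² - ω²), so L{sinh(3t)} = 3/(s² - 9). Then L{2·sinh(3t)} = 2·3/(s² - 9) = 6/(s² - 9)

Final answer: 6/(s² - 9)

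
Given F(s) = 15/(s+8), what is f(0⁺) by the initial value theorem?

f(0⁺) = lim_{s→∞} s·15/(s+8) = lim_{s→∞} 15s/(s+8) = 15

Final answer: 15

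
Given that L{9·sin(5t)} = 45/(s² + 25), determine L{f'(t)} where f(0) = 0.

L{f'(t)} = s·F(s) - f(0) = s·45/(s² + 25) - 0 = 45s/(s² + 25)

Final answer: 45s/(s² + 25)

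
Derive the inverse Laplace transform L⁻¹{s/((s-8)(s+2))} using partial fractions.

Using partial fractions, f(t) = (8e^(8t) + 2e^(-2t))/10

Final answer: (8e^(8t) + 2e^(-2t))/10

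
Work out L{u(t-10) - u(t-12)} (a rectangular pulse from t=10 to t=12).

L{u(t-a)} = e^(-as)/s. L{u(t-10) - u(t-12)} = (e^(-10s) - e^(-12s))/s

Final answer: (e^(-10s) - e^(-12s))/s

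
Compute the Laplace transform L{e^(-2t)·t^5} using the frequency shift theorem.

L{e^(at)·t^n} = n!/(s-a)^(n+1), so L{e^(-2t)·t^5} = 120/(s+2)^6

Final answer: 120/(s+2)^6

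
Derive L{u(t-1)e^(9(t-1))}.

u(t-a)f(t-a) with f(t)=e^(9t). L{e^(9t)} = 1/(s-9). By time shift: e^(-s)/(s-9)

Final answer: e^(-s)/(s-9)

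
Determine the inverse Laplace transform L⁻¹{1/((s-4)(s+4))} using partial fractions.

Decompose: A/(s-4) + B/(s+4). A = 1/8, B = -1/8. f(t) = (e^(4t) - e^(-4t))/8

Final answer: (e^(4t) - e^(-4t))/8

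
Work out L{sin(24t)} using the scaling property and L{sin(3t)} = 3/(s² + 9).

Using L{f(at)} = (1/a)F(s/a) with a=8: L{sin(24t)} = (1/8) · 3/((s/8)² + 9) = (1/8) · 3·64/(s² + 576) = 24/(s² + 576)

Final answer: 24/(s² + 576)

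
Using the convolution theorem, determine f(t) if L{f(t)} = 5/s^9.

5/s^9 = (5/s)·(1/s^8) = L{5}·L{t^7/5040}. By convolution, f(t) = 5*t^7/5040 = ∫₀ᵗ 5·τ^7/5040 dτ = 5·t^8/40320

Final answer: 5·t^8/40320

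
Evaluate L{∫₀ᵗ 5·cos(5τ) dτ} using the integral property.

L{∫₀ᵗ f(τ)dτ} = F(s)/s with F(s) = 5s/(s² + 25), so the result is (5s/(s² + 25))/s = 5/(s² + 25)

Final answer: 5/(s² + 25)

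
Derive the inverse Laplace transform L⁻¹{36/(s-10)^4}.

L⁻¹{n!/(s-a)^(n+1)} = t^n·e^(at) with n=3, a=10. So L⁻¹{6/(s-10)^4} = t^3·e^(10t), and L⁻¹{36/(s-10)^4} = (36/6)·t^3·e^(10t) = 6·t^3·e^(10t)

Final answer: 6·t^3·e^(10t)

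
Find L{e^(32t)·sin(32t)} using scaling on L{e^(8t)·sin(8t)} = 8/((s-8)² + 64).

Scaling with a=4: L{e^(32t)·sin(32t)} = (1/4) · 8/((s/4-8)² + 64). Simplifying: 32/((s-32)² + 1024)

Final answer: 32/((s-32)² + 1024)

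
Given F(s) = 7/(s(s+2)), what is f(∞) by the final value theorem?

f(∞) = lim_{s→0} s·7/(s(s+2)) = lim_{s→0} 7/(s+2) = 7/2 = 7/2

Final answer: 7/2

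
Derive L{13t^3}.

L{t^n} = n!/s^(n+1). So L{13t^3} = 13·3!/s^4 = 78/s^4

Final answer: 78/s^4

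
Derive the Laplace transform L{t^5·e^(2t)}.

L{t^n·e^(at)} = n!/(s-a)^(n+1), so L{t^5·e^(2t)} = 120/(s-2)^6

Final answer: 120/(s-2)^6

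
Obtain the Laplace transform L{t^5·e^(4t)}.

L{t^n·e^(at)} = n!/(s-a)^(n+1), so L{t^5·e^(4t)} = 120/(s-4)^6

Final answer: 120/(s-4)^6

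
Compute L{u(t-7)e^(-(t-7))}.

u(t-a)f(t-a) with f(t)=e^(-t). L{e^(-t)} = 1/(s+1). By time shift: e^(-7s)/(s+1)

Final answer: e^(-7s)/(s+1)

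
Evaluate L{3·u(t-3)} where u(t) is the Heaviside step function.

L{u(t-a)} = e^(-as)/s. Here a=3, so L{u(t-3)} = e^(-3s)/s, and L{3·u(t-3)} = 3·e^(-3s)/s

Final answer: 3·e^(-3s)/s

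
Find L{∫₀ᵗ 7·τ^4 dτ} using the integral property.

L{∫₀ᵗ f(τ)dτ} = F(s)/s with f(t) = 7t^4. F(s) = 168/s^5, so L{∫₀ᵗ 7·τ^4 dτ} = (168/s^5)/s = 168/s^6. (Check: ∫₀ᵗ 7·τ^4 dτ = 7t^5/5.)

Final answer: 168/s^6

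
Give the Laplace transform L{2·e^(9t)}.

L{e^(at)} = 1/(s-a), so L{e^(9t)} = 1/(s-9). Then L{2·e^(9t)} = 2/(s-9)

Final answer: 2/(s-9)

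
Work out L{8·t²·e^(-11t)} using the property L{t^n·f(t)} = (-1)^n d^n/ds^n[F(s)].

L{e^(-11t)} = 1/(s+11). d/ds[1/(s+11)] = -1/(s+11)². d²/ds²[1/(s+11)] = 2/(s+11)³. So L{t²·e^(-11t)} = (-1)² · 2/(s+11)³ = 2/(s+11)³. Then L{8·t²·e^(-11t)} = 8·2/(s+11)³ = 16/(s+11)³

Final answer: 16/(s+11)³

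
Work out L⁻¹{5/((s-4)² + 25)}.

Form: b/((s-a)² + b²) → e^(at)sin(bt). With a=4, b=5

Final answer: e^(4t)·sin(5t)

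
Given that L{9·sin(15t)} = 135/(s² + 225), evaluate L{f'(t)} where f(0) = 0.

L{f'(t)} = s·F(s) - f(0) = s·135/(s² + 225) - 0 = 135s/(s² + 225)

Final answer: 135s/(s² + 225)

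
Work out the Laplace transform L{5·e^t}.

L{e^(at)} = 1/(s-a), so L{e^t} = 1/(s-1). Then L{5·e^t} = 5/(s-1)

Final answer: 5/(s-1)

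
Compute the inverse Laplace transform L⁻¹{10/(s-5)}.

L⁻¹{1/(s-a)} = e^(at), so L⁻¹{1/(s-5)} = e^(5t), and L⁻¹{10/(s-5)} = 10·e^(5t)

Final answer: 10·e^(5t)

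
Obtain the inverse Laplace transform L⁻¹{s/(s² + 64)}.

L⁻¹{s/(s² + 64)} = cos(8t)

Final answer: cos(8t)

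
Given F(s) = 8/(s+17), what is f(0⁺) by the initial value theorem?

f(0⁺) = lim_{s→∞} s·8/(s+17) = lim_{s→∞} 8s/(s+17) = 8

Final answer: 8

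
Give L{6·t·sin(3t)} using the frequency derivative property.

L{sin(3t)} = 3/(s² + 9). By L{t·f(t)} = -F'(s): -d/ds[3/(s² + 9)] = -(3)·(-2s)/(s² + 9)² = 6s/(s² + 9)². Then L{6·t·sin(3t)} = 6·6s/(s² + 9)² = 36s/(s² + 9)²

Final answer: 36s/(s² + 9)²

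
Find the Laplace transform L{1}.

L{1} = 1 · L{1} = 1/s

Final answer: 1/s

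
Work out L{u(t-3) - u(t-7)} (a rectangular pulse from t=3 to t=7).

L{u(t-a)} = e^(-as)/s. L{u(t-3) - u(t-7)} = (e^(-3s) - e^(-7s))/s

Final answer: (e^(-3s) - e^(-7s))/s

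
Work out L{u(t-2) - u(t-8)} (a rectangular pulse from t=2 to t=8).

L{u(t-a)} = e^(-as)/s. L{u(t-2) - u(t-8)} = (e^(-2s) - e^(-8s))/s

Final answer: (e^(-2s) - e^(-8s))/s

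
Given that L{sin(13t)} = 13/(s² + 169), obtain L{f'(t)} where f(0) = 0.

L{f'(t)} = s·F(s) - f(0) = s·13/(s² + 169) - 0 = 13s/(s² + 169)

Final answer: 13s/(s² + 169)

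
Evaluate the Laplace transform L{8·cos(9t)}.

L{cos(ωt)} = s/(s² + ω²), so L{cos(9t)} = s/(s² + 81). Then L{8·cos(9t)} = 8·s/(s² + 81) = 8s/(s² + 81)

Final answer: 8s/(s² + 81)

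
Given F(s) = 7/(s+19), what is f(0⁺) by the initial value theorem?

f(0⁺) = lim_{s→∞} s·7/(s+19) = lim_{s→∞} 7s/(s+19) = 7

Final answer: 7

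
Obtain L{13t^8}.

L{t^n} = n!/s^(n+1). So L{13t^8} = 13·8!/s^9 = 524160/s^9

Final answer: 524160/s^9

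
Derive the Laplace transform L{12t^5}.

L{12t^5} = 12 · L{t^5} = 12 · 120/s^6 = 1440/s^6

Final answer: 1440/s^6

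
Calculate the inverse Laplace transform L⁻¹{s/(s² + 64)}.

L⁻¹{s/(s² + 64)} = cos(8t)

Final answer: cos(8t)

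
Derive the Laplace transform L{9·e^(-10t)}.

L{e^(at)} = 1/(s-a), so L{e^(-10t)} = 1/(s+10). Then L{9·e^(-10t)} = 9/(s+10)

Final answer: 9/(s+10)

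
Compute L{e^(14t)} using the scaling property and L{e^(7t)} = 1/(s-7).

Using L{f(at)} = (1/a)F(s/a) with a=2 and f(t) = e^(7t): L{e^(14t)} = (1/2) · 1/((s/2)-7) = (1/2) · 2/(s-14) = 1/(s-14)

Final answer: 1/(s-14)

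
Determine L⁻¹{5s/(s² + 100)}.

This is the form c·s/(s² + a²) with a = 10, c = 5. L⁻¹ = 5·cos(10t)

Final answer: 5·cos(10t)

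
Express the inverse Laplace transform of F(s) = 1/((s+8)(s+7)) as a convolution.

1/((s+8)(s+7)) = (1/(s+8))·(1/(s+7)) = L{e^(-8t)}·L{e^(-7t)}. So f(t) = e^(-8t)*e^(-7t) = ∫₀ᵗ e^(-8τ)·e^(-7(t-τ)) dτ

Final answer: ∫₀ᵗ e^(-8τ)·e^(-7(t-τ)) dτ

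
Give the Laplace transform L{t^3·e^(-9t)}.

L{t^n·e^(at)} = n!/(s-a)^(n+1), so L{t^3·e^(-9t)} = 6/(s+9)^4

Final answer: 6/(s+9)^4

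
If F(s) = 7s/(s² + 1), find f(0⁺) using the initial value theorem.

f(0⁺) = lim_{s→∞} s·7s/(s² + 1) = lim_{s→∞} 7s²/(s² + 1) = 7

Final answer: 7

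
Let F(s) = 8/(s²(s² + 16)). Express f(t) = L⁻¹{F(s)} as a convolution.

8/(s²(s² + 16)) = (1/s²)·(8/(s² + 16)) = L{t}·L{2·sin(4t)}. So f(t) = t*(2·sin(4t)) = ∫₀ᵗ 2τ·sin(4(t-τ)) dτ

Final answer: ∫₀ᵗ 2τ·sin(4(t-τ)) dτ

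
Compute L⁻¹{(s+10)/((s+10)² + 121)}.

Using frequency shift: L⁻¹{(s-a)/((s-a)² + b²)} = e^(at)cos(bt). Here a=-10, b=11

Final answer: e^(-10t)·cos(11t)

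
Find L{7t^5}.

L{t^n} = n!/s^(n+1). So L{7t^5} = 7·5!/s^6 = 840/s^6

Final answer: 840/s^6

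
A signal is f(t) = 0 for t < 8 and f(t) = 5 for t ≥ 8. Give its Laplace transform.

f(t) = 5·u(t-8). L{u(t-8)} = e^(-8s)/s, so L{f(t)} = 5·e^(-8s)/s

Final answer: 5·e^(-8s)/s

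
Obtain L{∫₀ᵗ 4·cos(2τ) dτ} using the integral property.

L{∫₀ᵗ f(τ)dτ} = F(s)/s with F(s) = 4s/(s² + 4), so the result is (4s/(s² + 4))/s = 4/(s² + 4)

Final answer: 4/(s² + 4)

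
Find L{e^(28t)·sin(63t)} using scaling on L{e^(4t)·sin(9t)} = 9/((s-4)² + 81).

Scaling with a=7: L{e^(28t)·sin(63t)} = (1/7) · 9/((s/7-4)² + 81). Simplifying: 63/((s-28)² + 3969)

Final answer: 63/((s-28)² + 3969)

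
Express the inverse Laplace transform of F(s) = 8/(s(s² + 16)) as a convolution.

8/(s(s² + 16)) = (1/s)·(8/(s² + 16)) = L{1}·L{2·sin(4t)}. So f(t) = 1*(2·sin(4t)) = ∫₀ᵗ 2·sin(4τ) dτ

Final answer: ∫₀ᵗ 2·sin(4τ) dτ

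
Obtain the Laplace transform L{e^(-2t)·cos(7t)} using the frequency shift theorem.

Frequency shift: L{e^(at)f(t)} = F(s-a). L{e^(-2t)·cos(7t)} = (s+2)/((s+2)² + 49)

Final answer: (s+2)/((s+2)² + 49)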